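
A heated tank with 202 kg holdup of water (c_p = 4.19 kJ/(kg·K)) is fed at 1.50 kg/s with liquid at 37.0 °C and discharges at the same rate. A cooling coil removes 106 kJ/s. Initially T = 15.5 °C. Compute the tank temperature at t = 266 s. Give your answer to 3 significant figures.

M c_p dT/dt = ṁ c_p (T_in − T) − Q̇.
Rearrange: dT/dt = (T_ss − T)/τ with τ = M/ṁ = 134.67 s and T_ss = T_in − Q̇/(ṁ c_p) = 20.134 °C.
This is linear first-order; T(t) = T_ss + (T₀ − T_ss) e^(−t/τ).
T(266) = 20.134 + (-4.6344)·e^(−266/134.67) = 20.134 + (-4.6344)·0.13873 = 19.492 °C.

19.5 °C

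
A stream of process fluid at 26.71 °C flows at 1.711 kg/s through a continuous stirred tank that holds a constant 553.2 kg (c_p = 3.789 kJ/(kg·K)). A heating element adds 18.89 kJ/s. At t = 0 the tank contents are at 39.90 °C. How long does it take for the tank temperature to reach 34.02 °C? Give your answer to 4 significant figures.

Energy balance: M c_p dT/dt = ṁ c_p (T_in − T) + 18.89.
τ = M/ṁ = 323.320 s; T_ss = T_in + Q̇/(ṁ c_p) = 29.6238 °C.
T(t) = T_ss + (T₀ − T_ss) e^(−t/τ). Set T = 34.02:
e^(−t/τ) = (34.02 − 29.6238)/(39.90 − 29.6238) = 0.427805
t = −323.320 · ln(0.427805) = 274.527 s.

274.5 s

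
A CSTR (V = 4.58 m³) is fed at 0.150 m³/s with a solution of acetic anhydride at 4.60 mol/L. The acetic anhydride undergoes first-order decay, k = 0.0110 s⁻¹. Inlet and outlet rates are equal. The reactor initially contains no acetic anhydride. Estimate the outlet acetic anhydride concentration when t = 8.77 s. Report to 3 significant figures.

1.10 mol/L

Species balance: V dC/dt = Q C_in − Q C − k V C.
This is linear with rate a = Q/V + k = 0.043751 s⁻¹.
C_ss = Q C_in/(Q + kV) = 3.4435 mol/L; C(t) = C_ss + (C₀ − C_ss) e^(−a t).
C(8.77) = 3.4435 + (-3.4435)·e^(−0.043751·8.77) = 3.4435 + (-3.4435)·0.68134 = 1.0973 mol/L.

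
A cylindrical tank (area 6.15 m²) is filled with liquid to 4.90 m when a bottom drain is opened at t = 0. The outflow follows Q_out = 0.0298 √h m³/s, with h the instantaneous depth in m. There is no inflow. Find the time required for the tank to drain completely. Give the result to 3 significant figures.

A dh/dt = −Q_out = −0.0298 √h.
This is separable: 2 d(√h)/dt = −0.0298/A, so √h = √h₀ − (0.0298/(2A)) t.
Set h = 0: 2√h₀ = (0.0298/A) t_empty ⇒ t_empty = 2A√h₀/0.0298.
t_empty = 2·6.15·√4.90/0.0298 = 12.300·2.2136/0.0298 = 913.66 s.

914 s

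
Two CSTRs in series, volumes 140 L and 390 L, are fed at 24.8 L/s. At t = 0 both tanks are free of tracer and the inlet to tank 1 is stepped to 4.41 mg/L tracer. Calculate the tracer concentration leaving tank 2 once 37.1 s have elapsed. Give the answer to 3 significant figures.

Species balance on tank i: dCᵢ/dt = (Cᵢ₋₁ − Cᵢ)/τᵢ with τᵢ = Vᵢ/Q.
τ₁ = 140/24.8 = 5.6452 s; τ₂ = 390/24.8 = 15.726 s.
Tank 1: C₁ = C_in(1 − e^(−t/τ₁)). Tank 2 (τ₁ ≠ τ₂): C₂ = C_in[1 − (τ₁ e^(−t/τ₁) − τ₂ e^(−t/τ₂))/(τ₁ − τ₂)].
At t = 37.1: e^(−t/τ₁) = 0.0013990, e^(−t/τ₂) = 0.094498.
C₂ = 4.41·[1 − (5.6452·0.0013990 − 15.726·0.094498)/(-10.081)] = 4.41·0.85337 = 3.7633 mg/L.

3.76 mg/L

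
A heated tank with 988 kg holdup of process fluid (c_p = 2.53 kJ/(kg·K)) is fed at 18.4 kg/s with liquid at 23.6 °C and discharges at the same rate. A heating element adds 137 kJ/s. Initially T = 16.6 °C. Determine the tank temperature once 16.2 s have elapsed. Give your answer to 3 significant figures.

19.2 °C

M c_p dT/dt = ṁ c_p (T_in − T) + Q̇.
τ = M/ṁ = 53.696 s; T_ss = T_in + Q̇/(ṁ c_p) = 23.6 + 137/(18.4·2.53) = 26.543 °C.
Integrating: T(t) = T_ss + (T₀ − T_ss) e^(−t/τ).
T(16.2) = 26.543 + (-9.9429)·e^(−16.2/53.696) = 26.543 + (-9.9429)·0.73956 = 19.190 °C.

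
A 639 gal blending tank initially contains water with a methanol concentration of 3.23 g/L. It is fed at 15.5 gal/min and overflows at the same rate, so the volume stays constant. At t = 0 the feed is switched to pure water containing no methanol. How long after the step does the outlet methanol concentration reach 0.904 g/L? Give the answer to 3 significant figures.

Species balance: V dC/dt = Q(C_in − C) ⇒ τ = V/Q = 41.226 min.
C(t) = C_in + (C₀ − C_in) e^(−t/τ). Set C = 0.904 and solve for t:
e^(−t/τ) = (C − C_in)/(C₀ − C_in) = (0.904 − 0)/(3.23 − 0) = 0.27988
t = −τ ln(…) = 41.226 × 1.2734 = 52.497 min.

52.5 min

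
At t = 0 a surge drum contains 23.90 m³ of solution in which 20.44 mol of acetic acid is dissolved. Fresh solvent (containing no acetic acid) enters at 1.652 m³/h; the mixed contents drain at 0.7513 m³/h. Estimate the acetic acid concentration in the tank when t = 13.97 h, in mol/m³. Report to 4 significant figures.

Let m(t) be the amount of acetic acid. Volume: V(t) = V₀ + (Q_in − Q_out) t = 23.90 + 0.900700 t; V(13.97) = 36.4828 m³.
Solute balance: dm/dt = 0 − Q_out C = −Q_out m/V(t).
dm/m = −Q_out dt/(V₀ + 0.900700 t); integrating gives ln(m/m₀) = −(Q_out/(Q_in−Q_out)) ln(V/V₀).
m = m₀ (V₀/V)^(Q_out/(Q_in−Q_out)) = 20.44 × (23.90/36.4828)^(0.834129) = 14.3635 mol.
C = m/V = 14.3635/36.4828 = 0.393706 mol/m³.

0.3937 mol/m³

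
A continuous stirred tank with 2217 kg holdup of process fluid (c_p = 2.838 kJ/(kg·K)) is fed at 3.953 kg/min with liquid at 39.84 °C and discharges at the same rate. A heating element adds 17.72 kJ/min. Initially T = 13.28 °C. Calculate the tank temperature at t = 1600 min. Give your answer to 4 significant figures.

M c_p dT/dt = ṁ c_p (T_in − T) + Q̇.
Rearrange: dT/dt = (T_ss − T)/τ with τ = M/ṁ = 560.840 min and T_ss = T_in + Q̇/(ṁ c_p) = 41.4195 °C.
Solution: T(t) = T_ss + (T₀ − T_ss) e^(−t/τ).
T(1600) = 41.4195 + (-28.1395)·e^(−1600/560.840) = 41.4195 + (-28.1395)·0.0576789 = 39.7965 °C.

39.80 °C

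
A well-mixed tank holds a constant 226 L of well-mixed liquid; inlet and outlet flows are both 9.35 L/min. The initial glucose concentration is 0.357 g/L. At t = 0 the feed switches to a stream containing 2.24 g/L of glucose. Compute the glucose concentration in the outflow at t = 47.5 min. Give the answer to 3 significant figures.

Unsteady species balance (constant V, well mixed): V dC/dt = Q(C_in − C).
So dC/dt = (C_in − C)/τ with τ = V/Q = 226/9.35 = 24.171 min.
C approaches C_in exponentially: C(t) = C_in + (C₀ − C_in) e^(−t/τ).
C(47.5) = 2.24 + (0.357 − 2.24)·e^(−47.5/24.171) = 2.24 + (-1.8830)·0.14013 = 1.9761 g/L.

1.98 g/L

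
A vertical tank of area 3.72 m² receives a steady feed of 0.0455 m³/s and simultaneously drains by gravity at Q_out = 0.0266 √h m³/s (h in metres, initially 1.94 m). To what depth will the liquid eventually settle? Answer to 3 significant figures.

2.93 m

Level balance: A dh/dt = 0.0455 − 0.0266 √h. Setting dh/dt = 0:
Q_in = 0.0266 √h_ss ⇒ √h_ss = 0.0455/0.0266 = 1.7105.
h_ss = 1.7105² = 2.9259 m. (Since h₀ = 1.94 m < h_ss, the level will rise toward this value.)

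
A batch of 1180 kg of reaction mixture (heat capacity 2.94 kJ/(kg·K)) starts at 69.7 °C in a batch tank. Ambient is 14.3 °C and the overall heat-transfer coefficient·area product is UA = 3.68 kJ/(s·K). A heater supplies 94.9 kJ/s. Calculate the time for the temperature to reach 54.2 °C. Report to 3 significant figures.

M c_p dT/dt = −UA(T − T_amb) + Q̇.
τ = M c_p/UA = 942.72 s; T_ss = T_amb + Q̇/UA = 14.3 + 94.9/3.68 = 40.088 °C.
T(t) = T_ss + (T₀ − T_ss)e^(−t/τ); set T = 54.2:
t = −τ ln[(T − T_ss)/(T₀ − T_ss)] = −942.72 · ln(0.47656) = 698.70 s.

699 s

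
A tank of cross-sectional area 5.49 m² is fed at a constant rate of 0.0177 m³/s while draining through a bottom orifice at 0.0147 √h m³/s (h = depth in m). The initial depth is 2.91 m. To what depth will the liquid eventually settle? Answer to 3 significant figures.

1.45 m

Volume balance on the tank: A dh/dt = Q_in − 0.0147 √h. At steady state dh/dt = 0:
Q_in = 0.0147 √h_ss ⇒ √h_ss = 0.0177/0.0147 = 1.2041.
h_ss = 1.2041² = 1.4498 m. (Since h₀ = 2.91 m > h_ss, the level will fall toward this value.)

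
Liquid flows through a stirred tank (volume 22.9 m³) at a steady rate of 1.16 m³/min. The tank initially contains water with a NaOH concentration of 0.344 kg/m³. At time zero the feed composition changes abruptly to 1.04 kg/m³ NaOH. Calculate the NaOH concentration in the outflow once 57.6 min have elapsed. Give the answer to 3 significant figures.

Mass balance on the solute (V constant): V dC/dt = Q(C_in − C).
Time constant τ = V/Q = 22.9/1.16 = 19.741 min.
C approaches C_in exponentially: C(t) = C_in + (C₀ − C_in) e^(−t/τ).
C(57.6) = 1.04 + (0.344 − 1.04)·e^(−57.6/19.741) = 1.04 + (-0.69600)·0.054056 = 1.0024 kg/m³.

1.00 kg/m³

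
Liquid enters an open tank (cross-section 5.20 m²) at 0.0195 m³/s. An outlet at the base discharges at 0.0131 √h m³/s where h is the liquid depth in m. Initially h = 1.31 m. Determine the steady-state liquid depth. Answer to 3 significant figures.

2.22 m

Unsteady balance on liquid volume: A dh/dt = Q_in − 0.0131 √h. At steady state dh/dt = 0:
Q_in = 0.0131 √h_ss ⇒ √h_ss = 0.0195/0.0131 = 1.4885.
h_ss = 1.4885² = 2.2158 m. (Since h₀ = 1.31 m < h_ss, the level will rise toward this value.)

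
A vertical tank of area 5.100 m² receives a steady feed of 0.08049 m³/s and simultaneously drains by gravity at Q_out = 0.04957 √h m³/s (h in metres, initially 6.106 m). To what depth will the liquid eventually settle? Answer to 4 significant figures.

2.637 m

A dh/dt = Q_in − 0.04957 √h. Steady state requires inflow = outflow:
Q_in = 0.04957 √h_ss ⇒ √h_ss = 0.08049/0.04957 = 1.62376.
h_ss = 1.62376² = 2.63661 m. (Since h₀ = 6.106 m > h_ss, the level will fall toward this value.)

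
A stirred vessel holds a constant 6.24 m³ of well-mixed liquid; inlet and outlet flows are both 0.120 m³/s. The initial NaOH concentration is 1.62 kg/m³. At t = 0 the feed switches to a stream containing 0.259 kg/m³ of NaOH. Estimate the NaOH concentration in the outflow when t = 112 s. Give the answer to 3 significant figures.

Species balance on the tank: V dC/dt = Q(C_in − C).
Time constant τ = V/Q = 6.24/0.120 = 52.000 s.
Integrating: C(t) = C_in + (C₀ − C_in) e^(−t/τ).
C(112) = 0.259 + (1.62 − 0.259)·e^(−112/52.000) = 0.259 + (1.3610)·0.11604 = 0.41693 kg/m³.

0.417 kg/m³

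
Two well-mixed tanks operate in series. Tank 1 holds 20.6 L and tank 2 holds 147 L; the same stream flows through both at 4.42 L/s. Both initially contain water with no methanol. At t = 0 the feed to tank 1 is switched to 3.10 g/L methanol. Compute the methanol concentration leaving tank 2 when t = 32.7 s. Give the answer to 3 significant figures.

Species balance on tank i: dCᵢ/dt = (Cᵢ₋₁ − Cᵢ)/τᵢ with τᵢ = Vᵢ/Q.
τ₁ = 20.6/4.42 = 4.6606 s; τ₂ = 147/4.42 = 33.258 s.
Solving the cascade with C₁(0)=C₂(0)=0 gives C₂(t) = C_in[1 − (τ₁ e^(−t/τ₁) − τ₂ e^(−t/τ₂))/(τ₁ − τ₂)].
At t = 32.7: e^(−t/τ₁) = 0.00089722, e^(−t/τ₂) = 0.37410.
C₂ = 3.10·[1 − (4.6606·0.00089722 − 33.258·0.37410)/(-28.597)] = 3.10·0.56507 = 1.7517 g/L.

1.75 g/L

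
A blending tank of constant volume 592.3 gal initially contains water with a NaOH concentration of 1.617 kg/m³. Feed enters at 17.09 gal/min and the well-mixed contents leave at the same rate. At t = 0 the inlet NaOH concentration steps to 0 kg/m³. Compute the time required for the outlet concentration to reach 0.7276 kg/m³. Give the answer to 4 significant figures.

Species balance: V dC/dt = Q(C_in − C) ⇒ τ = V/Q = 34.6577 min.
C(t) = C_in + (C₀ − C_in) e^(−t/τ). Set C = 0.7276 and solve for t:
e^(−t/τ) = (C − C_in)/(C₀ − C_in) = (0.7276 − 0)/(1.617 − 0) = 0.449969
t = −τ ln(…) = 34.6577 × 0.798576 = 27.6768 min.

27.68 min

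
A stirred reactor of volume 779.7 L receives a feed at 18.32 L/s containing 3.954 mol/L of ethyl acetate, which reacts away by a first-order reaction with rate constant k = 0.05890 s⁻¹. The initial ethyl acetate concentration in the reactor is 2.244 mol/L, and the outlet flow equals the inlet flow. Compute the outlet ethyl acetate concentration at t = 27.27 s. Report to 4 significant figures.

Species balance: V dC/dt = Q C_in − Q C − k V C.
dC/dt = (Q/V) C_in − (Q/V + k) C; effective rate a = Q/V + k = 0.0234962 + 0.05890 = 0.0823962 s⁻¹.
C_ss = Q C_in/(Q + kV) = 1.12753 mol/L; C(t) = C_ss + (C₀ − C_ss) e^(−a t).
C(27.27) = 1.12753 + (1.11647)·e^(−0.0823962·27.27) = 1.12753 + (1.11647)·0.105722 = 1.24556 mol/L.

1.246 mol/L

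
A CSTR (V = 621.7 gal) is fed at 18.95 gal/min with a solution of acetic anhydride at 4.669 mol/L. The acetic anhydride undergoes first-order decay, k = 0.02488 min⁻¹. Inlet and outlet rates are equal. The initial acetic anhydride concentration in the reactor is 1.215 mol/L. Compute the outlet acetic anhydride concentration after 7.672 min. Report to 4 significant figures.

Accumulation = in − out − consumed: V dC/dt = Q C_in − Q C − k V C.
dC/dt = (Q/V) C_in − (Q/V + k) C; effective rate a = Q/V + k = 0.0304809 + 0.02488 = 0.0553609 min⁻¹.
C_ss = Q C_in/(Q + kV) = 2.57068 mol/L; C(t) = C_ss + (C₀ − C_ss) e^(−a t).
C(7.672) = 2.57068 + (-1.35568)·e^(−0.0553609·7.672) = 2.57068 + (-1.35568)·0.653947 = 1.68414 mol/L.

1.684 mol/L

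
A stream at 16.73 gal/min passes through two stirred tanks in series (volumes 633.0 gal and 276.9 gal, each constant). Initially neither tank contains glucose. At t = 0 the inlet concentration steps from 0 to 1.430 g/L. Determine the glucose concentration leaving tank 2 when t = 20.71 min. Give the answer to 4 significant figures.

Species balance on tank i: dCᵢ/dt = (Cᵢ₋₁ − Cᵢ)/τᵢ with τᵢ = Vᵢ/Q.
τ₁ = 633.0/16.73 = 37.8362 min; τ₂ = 276.9/16.73 = 16.5511 min.
Tank 1: C₁ = C_in(1 − e^(−t/τ₁)). Tank 2 (τ₁ ≠ τ₂): C₂ = C_in[1 − (τ₁ e^(−t/τ₁) − τ₂ e^(−t/τ₂))/(τ₁ − τ₂)].
At t = 20.71: e^(−t/τ₁) = 0.578476, e^(−t/τ₂) = 0.286139.
C₂ = 1.430·[1 − (37.8362·0.578476 − 16.5511·0.286139)/(21.2851)] = 1.430·0.194207 = 0.277716 g/L.

0.2777 g/L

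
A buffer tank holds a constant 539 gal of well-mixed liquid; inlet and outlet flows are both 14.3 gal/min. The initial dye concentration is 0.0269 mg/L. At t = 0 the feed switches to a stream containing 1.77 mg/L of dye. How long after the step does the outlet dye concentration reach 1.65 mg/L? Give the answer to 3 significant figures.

101 min

Species balance: V dC/dt = Q(C_in − C) ⇒ τ = V/Q = 37.692 min.
C(t) = C_in + (C₀ − C_in) e^(−t/τ). Set C = 1.65 and solve for t:
e^(−t/τ) = (C − C_in)/(C₀ − C_in) = (1.65 − 1.77)/(0.0269 − 1.77) = 0.068843
t = −τ ln(…) = 37.692 × 2.6759 = 100.86 min.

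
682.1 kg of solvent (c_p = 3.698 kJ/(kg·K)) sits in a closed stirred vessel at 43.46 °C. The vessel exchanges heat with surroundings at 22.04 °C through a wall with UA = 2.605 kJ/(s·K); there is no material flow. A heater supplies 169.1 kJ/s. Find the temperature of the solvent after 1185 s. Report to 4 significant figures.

Energy balance: M c_p dT/dt = −UA(T − T_amb) + Q̇.
dT/dt = (T_ss − T)/τ with T_ss = T_amb + Q̇/UA = 22.04 + 169.1/2.605 = 86.9536 °C, τ = M c_p/UA = 682.1·3.698/2.605 = 968.294 s.
This is linear first-order; T(t) = T_ss + (T₀ − T_ss) e^(−t/τ).
T(1185) = 86.9536 + (-43.4936)·0.294110 = 74.1617 °C.

74.16 °C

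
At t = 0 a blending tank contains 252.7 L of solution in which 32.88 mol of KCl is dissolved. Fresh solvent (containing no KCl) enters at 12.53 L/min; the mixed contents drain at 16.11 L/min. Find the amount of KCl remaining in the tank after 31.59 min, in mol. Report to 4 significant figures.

Let m(t) be the amount of KCl. Volume: V(t) = V₀ + (Q_in − Q_out) t = 252.7 − 3.58000 t; V(31.59) = 139.608 L.
Solute balance: dm/dt = 0 − Q_out C = −Q_out m/V(t).
Separate: dm/m = −Q_out dt/V(t) ⇒ ln(m/m₀) = −(Q_out/(Q_in−Q_out)) ln(V/V₀).
m = m₀ (V₀/V)^(Q_out/(Q_in−Q_out)) = 32.88 × (252.7/139.608)^(-4.50000) = 2.27668 mol.

2.277 mol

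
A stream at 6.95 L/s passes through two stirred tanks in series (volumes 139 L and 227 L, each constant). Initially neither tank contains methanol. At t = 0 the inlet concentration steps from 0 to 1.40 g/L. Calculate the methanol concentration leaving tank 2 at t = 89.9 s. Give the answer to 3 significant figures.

1.19 g/L

Species balance on tank i: dCᵢ/dt = (Cᵢ₋₁ − Cᵢ)/τᵢ with τᵢ = Vᵢ/Q.
τ₁ = 139/6.95 = 20.000 s; τ₂ = 227/6.95 = 32.662 s.
Solving the cascade with C₁(0)=C₂(0)=0 gives C₂(t) = C_in[1 − (τ₁ e^(−t/τ₁) − τ₂ e^(−t/τ₂))/(τ₁ − τ₂)].
At t = 89.9: e^(−t/τ₁) = 0.011165, e^(−t/τ₂) = 0.063772.
C₂ = 1.40·[1 − (20.000·0.011165 − 32.662·0.063772)/(-12.662)] = 1.40·0.85313 = 1.1944 g/L.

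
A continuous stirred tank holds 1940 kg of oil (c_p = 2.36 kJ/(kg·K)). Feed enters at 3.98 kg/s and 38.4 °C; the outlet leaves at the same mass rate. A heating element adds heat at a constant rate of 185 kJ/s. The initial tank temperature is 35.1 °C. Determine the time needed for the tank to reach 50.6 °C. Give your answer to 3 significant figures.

Energy balance: M c_p dT/dt = ṁ c_p (T_in − T) + 185.
τ = M/ṁ = 487.44 s; T_ss = T_in + Q̇/(ṁ c_p) = 58.096 °C.
T(t) = T_ss + (T₀ − T_ss) e^(−t/τ). Set T = 50.6:
e^(−t/τ) = (50.6 − 58.096)/(35.1 − 58.096) = 0.32597
t = −487.44 · ln(0.32597) = 546.40 s.

546 s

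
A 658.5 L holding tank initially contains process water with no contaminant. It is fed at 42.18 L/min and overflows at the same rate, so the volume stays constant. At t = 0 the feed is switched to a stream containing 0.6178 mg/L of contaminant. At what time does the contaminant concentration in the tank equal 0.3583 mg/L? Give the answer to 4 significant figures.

13.54 min

Species balance: V dC/dt = Q(C_in − C) ⇒ τ = V/Q = 15.6117 min.
C(t) = C_in + (C₀ − C_in) e^(−t/τ). Set C = 0.3583 and solve for t:
e^(−t/τ) = (C − C_in)/(C₀ − C_in) = (0.3583 − 0.6178)/(0 − 0.6178) = 0.420039
t = −τ ln(…) = 15.6117 × 0.867408 = 13.5417 min.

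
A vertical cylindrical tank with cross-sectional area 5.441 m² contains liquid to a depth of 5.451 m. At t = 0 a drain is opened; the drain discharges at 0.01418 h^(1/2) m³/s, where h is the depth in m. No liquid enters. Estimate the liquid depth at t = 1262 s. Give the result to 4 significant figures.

0.4765 m

A dh/dt = −Q_out = −0.01418 √h.
∫ h^(−1/2) dh = −(0.01418/A) ∫ dt, giving 2√h = 2√h₀ − (0.01418/A) t.
√h = √5.451 − 0.01418·1262/(2·5.441) = 2.33474 − 1.64447 = 0.690264.
h = 0.690264² = 0.476465 m.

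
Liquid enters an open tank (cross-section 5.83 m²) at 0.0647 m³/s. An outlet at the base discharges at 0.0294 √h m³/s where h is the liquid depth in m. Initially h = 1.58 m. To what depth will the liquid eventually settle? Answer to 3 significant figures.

4.84 m

Mass balance (ρ constant): A dh/dt = Q_in − 0.0294 √h. At steady state dh/dt = 0:
Q_in = 0.0294 √h_ss ⇒ √h_ss = 0.0647/0.0294 = 2.2007.
h_ss = 2.2007² = 4.8430 m. (Since h₀ = 1.58 m < h_ss, the level will rise toward this value.)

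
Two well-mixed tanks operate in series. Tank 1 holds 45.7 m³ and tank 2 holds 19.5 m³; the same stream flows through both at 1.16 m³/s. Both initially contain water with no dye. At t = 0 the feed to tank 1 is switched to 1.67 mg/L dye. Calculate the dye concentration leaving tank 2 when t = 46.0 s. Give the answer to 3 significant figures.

0.844 mg/L

Each tank obeys Vᵢ dCᵢ/dt = Q(Cᵢ₋₁ − Cᵢ), so τᵢ = Vᵢ/Q.
τ₁ = 45.7/1.16 = 39.397 s; τ₂ = 19.5/1.16 = 16.810 s.
Solving the cascade with C₁(0)=C₂(0)=0 gives C₂(t) = C_in[1 − (τ₁ e^(−t/τ₁) − τ₂ e^(−t/τ₂))/(τ₁ − τ₂)].
At t = 46.0: e^(−t/τ₁) = 0.31111, e^(−t/τ₂) = 0.064803.
C₂ = 1.67·[1 − (39.397·0.31111 − 16.810·0.064803)/(22.586)] = 1.67·0.50557 = 0.84431 mg/L.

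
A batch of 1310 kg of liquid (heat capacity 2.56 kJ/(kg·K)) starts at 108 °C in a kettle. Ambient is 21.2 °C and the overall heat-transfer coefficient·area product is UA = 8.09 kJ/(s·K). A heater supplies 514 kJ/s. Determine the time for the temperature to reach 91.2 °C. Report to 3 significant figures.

531 s

Lumped-capacitance energy balance: M c_p dT/dt = UA(T_amb − T) + Q̇.
τ = M c_p/UA = 414.54 s; T_ss = T_amb + Q̇/UA = 21.2 + 514/8.09 = 84.735 °C.
T(t) = T_ss + (T₀ − T_ss)e^(−t/τ); set T = 91.2:
t = −τ ln[(T − T_ss)/(T₀ − T_ss)] = −414.54 · ln(0.27788) = 530.84 s.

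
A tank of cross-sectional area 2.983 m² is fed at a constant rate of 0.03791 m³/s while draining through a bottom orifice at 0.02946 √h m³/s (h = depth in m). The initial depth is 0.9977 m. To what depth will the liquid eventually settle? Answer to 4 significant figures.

1.656 m

Unsteady balance on liquid volume: A dh/dt = Q_in − 0.02946 √h. At steady state dh/dt = 0:
Q_in = 0.02946 √h_ss ⇒ √h_ss = 0.03791/0.02946 = 1.28683.
h_ss = 1.28683² = 1.65593 m. (Since h₀ = 0.9977 m < h_ss, the level will rise toward this value.)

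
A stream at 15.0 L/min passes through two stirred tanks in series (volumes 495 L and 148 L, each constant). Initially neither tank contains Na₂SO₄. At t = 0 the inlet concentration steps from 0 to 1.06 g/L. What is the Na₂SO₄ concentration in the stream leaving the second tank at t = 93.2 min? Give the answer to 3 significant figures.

0.970 g/L

Species balance on tank i: dCᵢ/dt = (Cᵢ₋₁ − Cᵢ)/τᵢ with τᵢ = Vᵢ/Q.
τ₁ = 495/15.0 = 33.000 min; τ₂ = 148/15.0 = 9.8667 min.
Solving the cascade with C₁(0)=C₂(0)=0 gives C₂(t) = C_in[1 − (τ₁ e^(−t/τ₁) − τ₂ e^(−t/τ₂))/(τ₁ − τ₂)].
At t = 93.2: e^(−t/τ₁) = 0.059354, e^(−t/τ₂) = 7.9009e-05.
C₂ = 1.06·[1 − (33.000·0.059354 − 9.8667·7.9009e-05)/(23.133)] = 1.06·0.91537 = 0.97029 g/L.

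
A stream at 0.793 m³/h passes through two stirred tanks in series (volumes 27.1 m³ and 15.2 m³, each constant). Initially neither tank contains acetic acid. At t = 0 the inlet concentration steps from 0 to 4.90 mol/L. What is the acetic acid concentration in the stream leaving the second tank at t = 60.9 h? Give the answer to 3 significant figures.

3.28 mol/L

Species balance on tank i: dCᵢ/dt = (Cᵢ₋₁ − Cᵢ)/τᵢ with τᵢ = Vᵢ/Q.
τ₁ = 27.1/0.793 = 34.174 h; τ₂ = 15.2/0.793 = 19.168 h.
Tank 1: C₁ = C_in(1 − e^(−t/τ₁)). Tank 2 (τ₁ ≠ τ₂): C₂ = C_in[1 − (τ₁ e^(−t/τ₁) − τ₂ e^(−t/τ₂))/(τ₁ − τ₂)].
At t = 60.9: e^(−t/τ₁) = 0.16829, e^(−t/τ₂) = 0.041702.
C₂ = 4.90·[1 − (34.174·0.16829 − 19.168·0.041702)/(15.006)] = 4.90·0.67001 = 3.2831 mol/L.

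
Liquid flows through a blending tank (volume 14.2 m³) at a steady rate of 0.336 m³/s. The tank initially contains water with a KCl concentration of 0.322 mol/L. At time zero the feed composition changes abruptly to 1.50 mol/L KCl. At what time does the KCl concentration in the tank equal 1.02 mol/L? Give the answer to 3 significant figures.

Accumulation = in − out for the solute gives V dC/dt = Q(C_in − C), so τ = V/Q = 42.262 s.
C(t) = C_in + (C₀ − C_in) e^(−t/τ). Set C = 1.02 and solve for t:
e^(−t/τ) = (C − C_in)/(C₀ − C_in) = (1.02 − 1.50)/(0.322 − 1.50) = 0.40747
t = −τ ln(…) = 42.262 × 0.89779 = 37.942 s.

37.9 s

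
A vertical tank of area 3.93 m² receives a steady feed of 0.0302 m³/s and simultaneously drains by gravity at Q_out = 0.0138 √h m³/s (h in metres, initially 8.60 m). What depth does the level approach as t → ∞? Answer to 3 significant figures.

Level balance: A dh/dt = 0.0302 − 0.0138 √h. Setting dh/dt = 0:
Q_in = 0.0138 √h_ss ⇒ √h_ss = 0.0302/0.0138 = 2.1884.
h_ss = 2.1884² = 4.7891 m. (Since h₀ = 8.60 m > h_ss, the level will fall toward this value.)

4.79 m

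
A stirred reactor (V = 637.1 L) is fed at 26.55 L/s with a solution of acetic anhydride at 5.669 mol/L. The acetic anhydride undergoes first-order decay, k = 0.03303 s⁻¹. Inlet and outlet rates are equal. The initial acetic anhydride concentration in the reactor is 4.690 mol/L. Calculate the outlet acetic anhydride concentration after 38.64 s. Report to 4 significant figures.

3.248 mol/L

Accumulation = in − out − consumed: V dC/dt = Q C_in − Q C − k V C.
This is linear with rate a = Q/V + k = 0.0747032 s⁻¹.
C_ss = Q C_in/(Q + kV) = 3.16245 mol/L; C(t) = C_ss + (C₀ − C_ss) e^(−a t).
C(38.64) = 3.16245 + (1.52755)·e^(−0.0747032·38.64) = 3.16245 + (1.52755)·0.0557693 = 3.24764 mol/L.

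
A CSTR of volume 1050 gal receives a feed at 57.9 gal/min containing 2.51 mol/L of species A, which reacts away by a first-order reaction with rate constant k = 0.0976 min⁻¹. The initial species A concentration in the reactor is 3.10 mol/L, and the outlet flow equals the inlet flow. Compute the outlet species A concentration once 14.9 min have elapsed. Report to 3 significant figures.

Accumulation = in − out − consumed: V dC/dt = Q C_in − Q C − k V C.
dC/dt = (Q/V) C_in − (Q/V + k) C; effective rate a = Q/V + k = 0.055143 + 0.0976 = 0.15274 min⁻¹.
C_ss = Q C_in/(Q + kV) = 0.90615 mol/L; C(t) = C_ss + (C₀ − C_ss) e^(−a t).
C(14.9) = 0.90615 + (2.1938)·e^(−0.15274·14.9) = 0.90615 + (2.1938)·0.10271 = 1.1315 mol/L.

1.13 mol/L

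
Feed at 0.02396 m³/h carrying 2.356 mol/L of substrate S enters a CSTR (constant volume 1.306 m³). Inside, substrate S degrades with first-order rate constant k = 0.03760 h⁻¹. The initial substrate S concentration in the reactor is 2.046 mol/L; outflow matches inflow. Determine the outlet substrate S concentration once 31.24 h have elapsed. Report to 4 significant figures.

0.9944 mol/L

Species balance: V dC/dt = Q C_in − Q C − k V C.
dC/dt = (Q/V) C_in − (Q/V + k) C; effective rate a = Q/V + k = 0.0183461 + 0.03760 = 0.0559461 h⁻¹.
C_ss = Q C_in/(Q + kV) = 0.772590 mol/L; C(t) = C_ss + (C₀ − C_ss) e^(−a t).
C(31.24) = 0.772590 + (1.27341)·e^(−0.0559461·31.24) = 0.772590 + (1.27341)·0.174164 = 0.994373 mol/L.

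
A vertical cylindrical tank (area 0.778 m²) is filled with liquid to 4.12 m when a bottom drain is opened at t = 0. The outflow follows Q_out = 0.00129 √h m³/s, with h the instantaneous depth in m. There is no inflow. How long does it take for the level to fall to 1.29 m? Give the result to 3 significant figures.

1080 s

Volume balance on the tank: A dh/dt = −0.00129 √h.
This is separable: 2 d(√h)/dt = −0.00129/A, so √h = √h₀ − (0.00129/(2A)) t.
t = 2A(√h₀ − √h)/0.00129 = 2·0.778·(√4.12 − √1.29)/0.00129
  = 1.5560 × (2.0298 − 1.1358) / 0.00129 = 1078.3 s.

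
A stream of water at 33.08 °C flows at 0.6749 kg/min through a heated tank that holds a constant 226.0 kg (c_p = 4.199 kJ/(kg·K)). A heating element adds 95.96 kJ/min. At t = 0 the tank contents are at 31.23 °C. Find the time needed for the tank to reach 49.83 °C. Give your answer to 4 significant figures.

Unsteady energy balance on the tank contents: M c_p dT/dt = ṁ c_p (T_in − T) + 95.96.
τ = M/ṁ = 334.864 min; T_ss = T_in + Q̇/(ṁ c_p) = 66.9414 °C.
T(t) = T_ss + (T₀ − T_ss) e^(−t/τ). Set T = 49.83:
e^(−t/τ) = (49.83 − 66.9414)/(31.23 − 66.9414) = 0.479158
t = −334.864 · ln(0.479158) = 246.368 min.

246.4 min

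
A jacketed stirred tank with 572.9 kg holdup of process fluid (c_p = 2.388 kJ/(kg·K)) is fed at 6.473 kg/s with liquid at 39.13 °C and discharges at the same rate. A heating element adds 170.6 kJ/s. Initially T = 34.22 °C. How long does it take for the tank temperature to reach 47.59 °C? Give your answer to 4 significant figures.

161.3 s

M c_p dT/dt = ṁ c_p (T_in − T) + Q̇.
τ = M/ṁ = 88.5061 s; T_ss = T_in + Q̇/(ṁ c_p) = 50.1667 °C.
T(t) = T_ss + (T₀ − T_ss) e^(−t/τ). Set T = 47.59:
e^(−t/τ) = (47.59 − 50.1667)/(34.22 − 50.1667) = 0.161582
t = −88.5061 · ln(0.161582) = 161.324 s.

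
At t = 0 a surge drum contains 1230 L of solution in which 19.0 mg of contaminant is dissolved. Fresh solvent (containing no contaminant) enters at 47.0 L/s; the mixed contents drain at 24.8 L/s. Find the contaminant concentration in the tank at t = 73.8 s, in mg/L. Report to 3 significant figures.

Let m(t) be the amount of contaminant. Volume: V(t) = V₀ + (Q_in − Q_out) t = 1230 + 22.200 t; V(73.8) = 2868.4 L.
Solute balance: dm/dt = 0 − Q_out C = −Q_out m/V(t).
Separate: dm/m = −Q_out dt/V(t) ⇒ ln(m/m₀) = −(Q_out/(Q_in−Q_out)) ln(V/V₀).
m = m₀ (V₀/V)^(Q_out/(Q_in−Q_out)) = 19.0 × (1230/2868.4)^(1.1171) = 7.3783 mg.
C = m/V = 7.3783/2868.4 = 0.0025723 mg/L.

0.00257 mg/L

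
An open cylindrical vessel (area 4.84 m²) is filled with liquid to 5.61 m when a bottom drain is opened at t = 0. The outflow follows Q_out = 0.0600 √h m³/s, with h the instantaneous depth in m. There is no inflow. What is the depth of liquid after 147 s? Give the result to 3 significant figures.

2.12 m

With no inflow, A dh/dt = −0.0600 √h.
∫ h^(−1/2) dh = −(0.0600/A) ∫ dt, giving 2√h = 2√h₀ − (0.0600/A) t.
√h = √5.61 − 0.0600·147/(2·4.84) = 2.3685 − 0.91116 = 1.4574.
h = 1.4574² = 2.1240 m.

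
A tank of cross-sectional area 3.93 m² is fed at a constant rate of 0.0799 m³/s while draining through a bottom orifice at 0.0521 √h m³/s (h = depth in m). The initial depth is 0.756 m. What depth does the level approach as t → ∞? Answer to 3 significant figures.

Unsteady balance on liquid volume: A dh/dt = Q_in − 0.0521 √h. At steady state dh/dt = 0:
Q_in = 0.0521 √h_ss ⇒ √h_ss = 0.0799/0.0521 = 1.5336.
h_ss = 1.5336² = 2.3519 m. (Since h₀ = 0.756 m < h_ss, the level will rise toward this value.)

2.35 m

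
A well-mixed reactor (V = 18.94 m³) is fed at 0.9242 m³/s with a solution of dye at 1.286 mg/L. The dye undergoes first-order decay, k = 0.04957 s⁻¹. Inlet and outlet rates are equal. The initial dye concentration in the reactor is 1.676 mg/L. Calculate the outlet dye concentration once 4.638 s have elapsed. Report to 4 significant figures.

1.296 mg/L

Species balance: V dC/dt = Q C_in − Q C − k V C.
dC/dt = (Q/V) C_in − (Q/V + k) C; effective rate a = Q/V + k = 0.0487962 + 0.04957 = 0.0983662 s⁻¹.
C_ss = Q C_in/(Q + kV) = 0.637942 mg/L; C(t) = C_ss + (C₀ − C_ss) e^(−a t).
C(4.638) = 0.637942 + (1.03806)·e^(−0.0983662·4.638) = 0.637942 + (1.03806)·0.633673 = 1.29573 mg/L.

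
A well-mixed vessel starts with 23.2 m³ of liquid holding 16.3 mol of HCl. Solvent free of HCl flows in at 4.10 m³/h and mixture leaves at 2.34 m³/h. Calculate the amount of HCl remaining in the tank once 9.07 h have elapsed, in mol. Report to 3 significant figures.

Let m(t) be the amount of HCl. Volume: V(t) = V₀ + (Q_in − Q_out) t = 23.2 + 1.7600 t; V(9.07) = 39.163 m³.
Solute balance: dm/dt = 0 − Q_out C = −Q_out m/V(t).
dm/m = −Q_out dt/(V₀ + 1.7600 t); integrating gives ln(m/m₀) = −(Q_out/(Q_in−Q_out)) ln(V/V₀).
m = m₀ (V₀/V)^(Q_out/(Q_in−Q_out)) = 16.3 × (23.2/39.163)^(1.3295) = 8.1257 mol.

8.13 mol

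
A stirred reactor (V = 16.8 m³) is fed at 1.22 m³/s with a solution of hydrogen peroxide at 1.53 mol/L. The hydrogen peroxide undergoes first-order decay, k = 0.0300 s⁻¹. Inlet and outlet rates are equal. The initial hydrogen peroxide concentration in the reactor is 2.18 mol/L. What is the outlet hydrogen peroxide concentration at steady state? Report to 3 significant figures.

1.08 mol/L

Accumulation = in − out − consumed: V dC/dt = Q C_in − Q C − k V C.
At steady state: 0 = Q C_in − (Q + kV) C_ss, so C_ss = Q C_in/(Q + kV).
C_ss = 1.22·1.53/(1.22 + 0.0300·16.8) = 1.8666/1.7240 = 1.0827 mol/L.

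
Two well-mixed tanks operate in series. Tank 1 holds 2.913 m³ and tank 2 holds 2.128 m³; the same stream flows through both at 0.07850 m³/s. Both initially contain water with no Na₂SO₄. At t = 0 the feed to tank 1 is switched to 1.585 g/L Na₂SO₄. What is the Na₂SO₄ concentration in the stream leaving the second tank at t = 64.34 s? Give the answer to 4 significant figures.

Each tank obeys Vᵢ dCᵢ/dt = Q(Cᵢ₋₁ − Cᵢ), so τᵢ = Vᵢ/Q.
τ₁ = 2.913/0.07850 = 37.1083 s; τ₂ = 2.128/0.07850 = 27.1083 s.
Tank 1: C₁ = C_in(1 − e^(−t/τ₁)). Tank 2 (τ₁ ≠ τ₂): C₂ = C_in[1 − (τ₁ e^(−t/τ₁) − τ₂ e^(−t/τ₂))/(τ₁ − τ₂)].
At t = 64.34: e^(−t/τ₁) = 0.176604, e^(−t/τ₂) = 0.0931593.
C₂ = 1.585·[1 − (37.1083·0.176604 − 27.1083·0.0931593)/(10.0000)] = 1.585·0.597191 = 0.946548 g/L.

0.9465 g/L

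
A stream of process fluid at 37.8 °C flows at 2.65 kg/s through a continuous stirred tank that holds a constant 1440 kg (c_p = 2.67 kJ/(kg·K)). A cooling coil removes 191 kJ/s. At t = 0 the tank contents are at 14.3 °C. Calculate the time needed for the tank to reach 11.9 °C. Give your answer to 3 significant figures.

631 s

M c_p dT/dt = ṁ c_p (T_in − T) − Q̇.
τ = M/ṁ = 543.40 s; T_ss = T_in − Q̇/(ṁ c_p) = 10.805 °C.
T(t) = T_ss + (T₀ − T_ss) e^(−t/τ). Set T = 11.9:
e^(−t/τ) = (11.9 − 10.805)/(14.3 − 10.805) = 0.31322
t = −543.40 · ln(0.31322) = 630.80 s.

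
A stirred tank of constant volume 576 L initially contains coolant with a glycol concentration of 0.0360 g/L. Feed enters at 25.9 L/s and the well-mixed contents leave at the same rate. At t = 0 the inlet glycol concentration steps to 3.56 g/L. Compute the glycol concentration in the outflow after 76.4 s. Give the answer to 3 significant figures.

Accumulation = in − out for the solute gives V dC/dt = Q(C_in − C).
So dC/dt = (C_in − C)/τ with τ = V/Q = 576/25.9 = 22.239 s.
Solution: C(t) = C_in + (C₀ − C_in) e^(−t/τ).
C(76.4) = 3.56 + (0.0360 − 3.56)·e^(−76.4/22.239) = 3.56 + (-3.5240)·0.032214 = 3.4465 g/L.

3.45 g/L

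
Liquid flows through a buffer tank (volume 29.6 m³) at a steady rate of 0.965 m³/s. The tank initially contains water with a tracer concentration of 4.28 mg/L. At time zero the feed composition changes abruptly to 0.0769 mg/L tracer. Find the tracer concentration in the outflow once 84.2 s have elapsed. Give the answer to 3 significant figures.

Mass balance on the solute (V constant): V dC/dt = Q(C_in − C).
Rewrite as dC/dt + C/τ = C_in/τ, τ = V/Q = 30.674 s.
C approaches C_in exponentially: C(t) = C_in + (C₀ − C_in) e^(−t/τ).
C(84.2) = 0.0769 + (4.28 − 0.0769)·e^(−84.2/30.674) = 0.0769 + (4.2031)·0.064246 = 0.34693 mg/L.

0.347 mg/L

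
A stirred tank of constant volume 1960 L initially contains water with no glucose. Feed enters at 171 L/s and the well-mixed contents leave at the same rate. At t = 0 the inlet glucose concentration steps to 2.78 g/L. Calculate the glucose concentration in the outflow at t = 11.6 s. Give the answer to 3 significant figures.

1.77 g/L

Accumulation = in − out for the solute gives V dC/dt = Q(C_in − C).
Rewrite as dC/dt + C/τ = C_in/τ, τ = V/Q = 11.462 s.
C approaches C_in exponentially: C(t) = C_in + (C₀ − C_in) e^(−t/τ).
C(11.6) = 2.78 + (0 − 2.78)·e^(−11.6/11.462) = 2.78 + (-2.7800)·0.36348 = 1.7695 g/L.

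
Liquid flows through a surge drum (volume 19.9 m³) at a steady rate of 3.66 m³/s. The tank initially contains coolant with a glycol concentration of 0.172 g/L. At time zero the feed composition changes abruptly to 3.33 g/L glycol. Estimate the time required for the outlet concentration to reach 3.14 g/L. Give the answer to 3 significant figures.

15.3 s

Species balance on the tank: V dC/dt = Q(C_in − C), so τ = V/Q = 5.4372 s.
C(t) = C_in + (C₀ − C_in) e^(−t/τ). Set C = 3.14 and solve for t:
e^(−t/τ) = (C − C_in)/(C₀ − C_in) = (3.14 − 3.33)/(0.172 − 3.33) = 0.060165
t = −τ ln(…) = 5.4372 × 2.8107 = 15.282 s.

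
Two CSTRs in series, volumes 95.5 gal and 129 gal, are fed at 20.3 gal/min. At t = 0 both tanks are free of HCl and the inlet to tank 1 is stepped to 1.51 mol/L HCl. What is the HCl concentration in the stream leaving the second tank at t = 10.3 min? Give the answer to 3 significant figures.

Each tank obeys Vᵢ dCᵢ/dt = Q(Cᵢ₋₁ − Cᵢ), so τᵢ = Vᵢ/Q.
τ₁ = 95.5/20.3 = 4.7044 min; τ₂ = 129/20.3 = 6.3547 min.
Tank 1: C₁ = C_in(1 − e^(−t/τ₁)). Tank 2 (τ₁ ≠ τ₂): C₂ = C_in[1 − (τ₁ e^(−t/τ₁) − τ₂ e^(−t/τ₂))/(τ₁ − τ₂)].
At t = 10.3: e^(−t/τ₁) = 0.11198, e^(−t/τ₂) = 0.19773.
C₂ = 1.51·[1 − (4.7044·0.11198 − 6.3547·0.19773)/(-1.6502)] = 1.51·0.55782 = 0.84231 mol/L.

0.842 mol/L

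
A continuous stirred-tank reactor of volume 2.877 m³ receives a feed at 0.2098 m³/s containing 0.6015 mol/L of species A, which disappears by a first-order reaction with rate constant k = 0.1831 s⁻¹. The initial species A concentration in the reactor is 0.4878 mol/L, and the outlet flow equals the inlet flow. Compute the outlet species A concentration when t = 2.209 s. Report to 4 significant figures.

0.3511 mol/L

Species balance: V dC/dt = Q C_in − Q C − k V C.
dC/dt = (Q/V) C_in − (Q/V + k) C; effective rate a = Q/V + k = 0.0729232 + 0.1831 = 0.256023 s⁻¹.
C_ss = Q C_in/(Q + kV) = 0.171325 mol/L; C(t) = C_ss + (C₀ − C_ss) e^(−a t).
C(2.209) = 0.171325 + (0.316475)·e^(−0.256023·2.209) = 0.171325 + (0.316475)·0.568045 = 0.351097 mol/L.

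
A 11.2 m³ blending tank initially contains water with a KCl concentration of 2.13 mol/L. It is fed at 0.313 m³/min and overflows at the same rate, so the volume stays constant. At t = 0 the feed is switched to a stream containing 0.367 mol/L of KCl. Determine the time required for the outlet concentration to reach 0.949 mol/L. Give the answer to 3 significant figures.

39.7 min

Mass balance on the solute (V constant): V dC/dt = Q(C_in − C), so τ = V/Q = 35.783 min.
C(t) = C_in + (C₀ − C_in) e^(−t/τ). Set C = 0.949 and solve for t:
e^(−t/τ) = (C − C_in)/(C₀ − C_in) = (0.949 − 0.367)/(2.13 − 0.367) = 0.33012
t = −τ ln(…) = 35.783 × 1.1083 = 39.658 min.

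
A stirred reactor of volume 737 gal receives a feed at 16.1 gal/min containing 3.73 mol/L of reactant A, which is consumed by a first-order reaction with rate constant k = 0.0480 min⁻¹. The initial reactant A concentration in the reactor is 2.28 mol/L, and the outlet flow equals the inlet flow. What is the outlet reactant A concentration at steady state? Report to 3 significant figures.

V dC/dt = Q(C_in − C) − k V C.
At steady state: 0 = Q C_in − (Q + kV) C_ss, so C_ss = Q C_in/(Q + kV).
C_ss = 16.1·3.73/(16.1 + 0.0480·737) = 60.053/51.476 = 1.1666 mol/L.

1.17 mol/L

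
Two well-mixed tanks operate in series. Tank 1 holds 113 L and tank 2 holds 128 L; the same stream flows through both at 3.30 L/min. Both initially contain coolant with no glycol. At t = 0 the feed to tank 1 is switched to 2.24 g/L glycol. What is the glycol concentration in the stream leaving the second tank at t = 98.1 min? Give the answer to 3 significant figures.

1.68 g/L

Species balance on tank i: dCᵢ/dt = (Cᵢ₋₁ − Cᵢ)/τᵢ with τᵢ = Vᵢ/Q.
τ₁ = 113/3.30 = 34.242 min; τ₂ = 128/3.30 = 38.788 min.
Solving the cascade with C₁(0)=C₂(0)=0 gives C₂(t) = C_in[1 − (τ₁ e^(−t/τ₁) − τ₂ e^(−t/τ₂))/(τ₁ − τ₂)].
At t = 98.1: e^(−t/τ₁) = 0.056991, e^(−t/τ₂) = 0.079728.
C₂ = 2.24·[1 − (34.242·0.056991 − 38.788·0.079728)/(-4.5455)] = 2.24·0.74899 = 1.6777 g/L.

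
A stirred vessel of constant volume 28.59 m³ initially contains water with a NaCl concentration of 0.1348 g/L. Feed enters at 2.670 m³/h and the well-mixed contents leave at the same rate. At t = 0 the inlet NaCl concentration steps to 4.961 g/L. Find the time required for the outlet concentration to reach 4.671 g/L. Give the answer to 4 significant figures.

Accumulation = in − out for the solute gives V dC/dt = Q(C_in − C), so τ = V/Q = 10.7079 h.
C(t) = C_in + (C₀ − C_in) e^(−t/τ). Set C = 4.671 and solve for t:
e^(−t/τ) = (C − C_in)/(C₀ − C_in) = (4.671 − 4.961)/(0.1348 − 4.961) = 0.0600887
t = −τ ln(…) = 10.7079 × 2.81193 = 30.1098 h.

30.11 h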